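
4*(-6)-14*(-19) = 242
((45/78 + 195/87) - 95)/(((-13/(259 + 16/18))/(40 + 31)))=11542625845/88218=130842.07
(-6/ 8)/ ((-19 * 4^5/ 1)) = 3/ 77824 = 0.00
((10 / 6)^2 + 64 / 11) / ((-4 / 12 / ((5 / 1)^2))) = -21275 / 33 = -644.70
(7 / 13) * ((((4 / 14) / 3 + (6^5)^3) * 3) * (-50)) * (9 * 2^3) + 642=-35545984833944454 / 13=-2734306525688034.92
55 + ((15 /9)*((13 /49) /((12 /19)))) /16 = 1553555 /28224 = 55.04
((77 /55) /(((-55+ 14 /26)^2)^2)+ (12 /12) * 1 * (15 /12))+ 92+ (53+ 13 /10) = 185371194900151 /1256327988480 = 147.55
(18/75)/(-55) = -6/1375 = -0.00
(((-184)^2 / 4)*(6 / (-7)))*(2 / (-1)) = 101568 / 7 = 14509.71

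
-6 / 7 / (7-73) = 1 / 77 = 0.01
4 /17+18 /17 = 22 /17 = 1.29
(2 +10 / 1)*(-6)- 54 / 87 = -2106 / 29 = -72.62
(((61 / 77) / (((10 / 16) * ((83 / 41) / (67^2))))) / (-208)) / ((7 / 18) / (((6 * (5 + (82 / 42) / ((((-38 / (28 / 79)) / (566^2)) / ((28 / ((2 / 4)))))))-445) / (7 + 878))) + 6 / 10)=-99115420732849173 / 4399610890185511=-22.53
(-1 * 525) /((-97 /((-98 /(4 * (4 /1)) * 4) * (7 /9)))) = -60025 /582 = -103.14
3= 3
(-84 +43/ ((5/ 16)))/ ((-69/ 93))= -8308/ 115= -72.24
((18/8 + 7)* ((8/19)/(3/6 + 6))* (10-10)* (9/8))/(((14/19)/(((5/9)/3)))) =0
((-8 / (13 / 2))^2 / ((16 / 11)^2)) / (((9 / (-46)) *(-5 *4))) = 2783 / 15210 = 0.18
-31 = -31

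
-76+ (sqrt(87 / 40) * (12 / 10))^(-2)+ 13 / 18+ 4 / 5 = -580661 / 7830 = -74.16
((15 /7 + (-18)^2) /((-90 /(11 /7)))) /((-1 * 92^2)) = 8371 /12442080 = 0.00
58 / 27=2.15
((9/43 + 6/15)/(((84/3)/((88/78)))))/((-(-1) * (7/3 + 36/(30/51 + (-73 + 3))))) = 7729/571298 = 0.01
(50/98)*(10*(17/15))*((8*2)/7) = 13600/1029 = 13.22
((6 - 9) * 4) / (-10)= 6 / 5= 1.20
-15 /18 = -5 /6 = -0.83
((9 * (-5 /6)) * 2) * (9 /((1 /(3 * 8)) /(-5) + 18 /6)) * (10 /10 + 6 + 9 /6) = -137700 /359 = -383.57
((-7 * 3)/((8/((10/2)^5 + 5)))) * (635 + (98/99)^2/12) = -5217989.68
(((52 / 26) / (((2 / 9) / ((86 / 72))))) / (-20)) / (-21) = 43 / 1680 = 0.03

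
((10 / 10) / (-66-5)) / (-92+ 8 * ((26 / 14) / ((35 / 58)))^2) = 0.00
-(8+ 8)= -16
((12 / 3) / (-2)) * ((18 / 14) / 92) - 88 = -28345 / 322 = -88.03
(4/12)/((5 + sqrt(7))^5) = 3275/1417176 -1231 * sqrt(7)/1417176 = 0.00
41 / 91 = 0.45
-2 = -2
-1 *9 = -9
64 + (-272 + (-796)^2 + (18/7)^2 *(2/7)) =217259592/343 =633409.89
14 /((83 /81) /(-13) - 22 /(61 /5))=-899262 /120893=-7.44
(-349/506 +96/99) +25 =38375/1518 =25.28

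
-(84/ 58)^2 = -1764/ 841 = -2.10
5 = 5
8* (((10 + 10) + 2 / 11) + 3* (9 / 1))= 4152 / 11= 377.45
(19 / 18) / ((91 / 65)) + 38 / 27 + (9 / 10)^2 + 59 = 1171259 / 18900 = 61.97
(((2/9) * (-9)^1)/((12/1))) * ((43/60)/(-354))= 43/127440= 0.00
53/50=1.06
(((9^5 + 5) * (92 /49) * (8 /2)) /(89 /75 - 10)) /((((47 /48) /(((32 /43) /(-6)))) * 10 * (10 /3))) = 12517558272 /65458169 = 191.23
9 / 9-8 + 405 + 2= 400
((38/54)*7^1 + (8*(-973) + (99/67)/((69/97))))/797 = -323577508/33160779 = -9.76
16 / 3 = 5.33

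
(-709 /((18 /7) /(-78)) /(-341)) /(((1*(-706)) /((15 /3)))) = 322595 /722238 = 0.45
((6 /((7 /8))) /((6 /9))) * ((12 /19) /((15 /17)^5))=45435424 /3740625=12.15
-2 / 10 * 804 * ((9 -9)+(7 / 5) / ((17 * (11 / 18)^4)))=-590804928 / 6222425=-94.95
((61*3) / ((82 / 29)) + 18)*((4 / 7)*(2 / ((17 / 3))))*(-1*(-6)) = 4104 / 41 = 100.10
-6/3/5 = -2/5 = -0.40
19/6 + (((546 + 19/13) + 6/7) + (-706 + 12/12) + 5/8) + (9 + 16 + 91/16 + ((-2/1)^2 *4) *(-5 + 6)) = -463891/4368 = -106.20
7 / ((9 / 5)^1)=35 / 9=3.89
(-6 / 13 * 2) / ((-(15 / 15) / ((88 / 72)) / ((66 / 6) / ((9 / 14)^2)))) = 94864 / 3159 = 30.03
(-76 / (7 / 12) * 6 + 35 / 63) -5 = -49528 / 63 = -786.16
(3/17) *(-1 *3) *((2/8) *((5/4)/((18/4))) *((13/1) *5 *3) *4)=-975/34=-28.68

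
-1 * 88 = -88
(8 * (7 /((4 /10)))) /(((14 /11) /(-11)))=-1210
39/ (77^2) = 39/ 5929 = 0.01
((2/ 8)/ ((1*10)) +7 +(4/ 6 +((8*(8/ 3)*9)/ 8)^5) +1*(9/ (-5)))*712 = 85040887243/ 15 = 5669392482.87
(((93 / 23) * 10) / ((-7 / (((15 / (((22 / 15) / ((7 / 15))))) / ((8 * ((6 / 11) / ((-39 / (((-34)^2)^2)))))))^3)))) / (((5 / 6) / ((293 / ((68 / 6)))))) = 89103136633875 / 15287754544316457171288064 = 0.00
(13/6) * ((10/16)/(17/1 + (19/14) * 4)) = 0.06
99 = 99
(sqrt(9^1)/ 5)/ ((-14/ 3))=-9/ 70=-0.13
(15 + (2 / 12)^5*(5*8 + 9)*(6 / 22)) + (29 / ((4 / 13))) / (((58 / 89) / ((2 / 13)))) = 37.25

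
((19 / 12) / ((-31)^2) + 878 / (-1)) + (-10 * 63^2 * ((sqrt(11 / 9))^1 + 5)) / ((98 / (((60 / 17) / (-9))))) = 91.71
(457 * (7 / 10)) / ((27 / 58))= 92771 / 135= 687.19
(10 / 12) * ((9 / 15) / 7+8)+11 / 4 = 797 / 84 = 9.49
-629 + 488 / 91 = -56751 / 91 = -623.64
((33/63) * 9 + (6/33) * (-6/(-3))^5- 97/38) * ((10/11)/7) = 116745/112651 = 1.04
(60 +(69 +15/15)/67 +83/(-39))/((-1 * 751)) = -153949/1962363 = -0.08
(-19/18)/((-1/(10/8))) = 95/72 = 1.32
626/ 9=69.56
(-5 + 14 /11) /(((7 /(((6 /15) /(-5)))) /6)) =492 /1925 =0.26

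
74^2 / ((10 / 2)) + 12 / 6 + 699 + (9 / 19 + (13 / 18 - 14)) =3049607 / 1710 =1783.40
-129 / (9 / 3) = -43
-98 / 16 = -49 / 8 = -6.12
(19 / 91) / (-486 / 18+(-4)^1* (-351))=19 / 125307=0.00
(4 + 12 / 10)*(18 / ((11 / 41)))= 19188 / 55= 348.87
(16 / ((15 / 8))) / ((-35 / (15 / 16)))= -8 / 35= -0.23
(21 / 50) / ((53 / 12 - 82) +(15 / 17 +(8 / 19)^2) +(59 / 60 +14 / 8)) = -257754 / 45285145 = -0.01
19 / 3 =6.33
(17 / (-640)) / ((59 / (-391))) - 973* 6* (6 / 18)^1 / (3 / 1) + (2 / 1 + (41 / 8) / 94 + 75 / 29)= -99410837497 / 154400640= -643.85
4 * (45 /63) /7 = 20 /49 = 0.41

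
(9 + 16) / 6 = 25 / 6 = 4.17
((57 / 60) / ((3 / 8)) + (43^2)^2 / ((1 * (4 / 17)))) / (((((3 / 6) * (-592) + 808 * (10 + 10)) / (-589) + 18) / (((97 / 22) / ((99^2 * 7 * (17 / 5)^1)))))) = -4528020895921 / 147292093872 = -30.74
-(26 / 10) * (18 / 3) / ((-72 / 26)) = 169 / 30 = 5.63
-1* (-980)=980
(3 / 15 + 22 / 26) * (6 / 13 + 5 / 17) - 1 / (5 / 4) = -8 / 845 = -0.01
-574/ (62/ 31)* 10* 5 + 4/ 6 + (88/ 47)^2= -95069800/ 6627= -14345.83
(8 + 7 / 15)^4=260144641 / 50625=5138.66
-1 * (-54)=54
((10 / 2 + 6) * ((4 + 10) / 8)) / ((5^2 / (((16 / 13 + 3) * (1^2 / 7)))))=121 / 260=0.47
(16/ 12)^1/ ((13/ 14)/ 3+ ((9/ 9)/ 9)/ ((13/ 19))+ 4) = 0.30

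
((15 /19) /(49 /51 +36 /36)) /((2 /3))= 459 /760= 0.60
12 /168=1 /14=0.07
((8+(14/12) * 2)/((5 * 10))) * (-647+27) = -1922/15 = -128.13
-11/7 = -1.57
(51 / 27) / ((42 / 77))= 187 / 54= 3.46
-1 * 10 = -10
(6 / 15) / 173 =2 / 865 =0.00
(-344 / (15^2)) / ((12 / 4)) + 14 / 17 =3602 / 11475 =0.31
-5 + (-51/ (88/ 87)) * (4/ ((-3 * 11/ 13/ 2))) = 18622/ 121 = 153.90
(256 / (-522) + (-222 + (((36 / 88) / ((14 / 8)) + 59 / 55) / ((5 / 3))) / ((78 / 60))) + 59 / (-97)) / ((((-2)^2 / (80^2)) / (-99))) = 9021689356480 / 255983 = 35243314.43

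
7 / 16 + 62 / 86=797 / 688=1.16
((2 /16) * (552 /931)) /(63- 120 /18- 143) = -207 /242060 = -0.00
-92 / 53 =-1.74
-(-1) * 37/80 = 37/80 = 0.46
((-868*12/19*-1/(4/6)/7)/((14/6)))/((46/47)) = 157356/3059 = 51.44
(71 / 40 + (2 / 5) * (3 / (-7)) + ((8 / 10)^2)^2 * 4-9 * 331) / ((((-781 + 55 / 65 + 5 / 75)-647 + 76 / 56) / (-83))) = -337138505847 / 1946121500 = -173.24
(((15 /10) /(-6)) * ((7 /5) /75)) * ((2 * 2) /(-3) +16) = -77 /1125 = -0.07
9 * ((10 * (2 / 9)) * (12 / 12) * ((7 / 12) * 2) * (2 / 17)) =140 / 51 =2.75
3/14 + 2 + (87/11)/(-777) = 12559/5698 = 2.20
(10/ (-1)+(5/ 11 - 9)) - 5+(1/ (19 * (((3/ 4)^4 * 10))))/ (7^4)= -4785203597/ 203232645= -23.55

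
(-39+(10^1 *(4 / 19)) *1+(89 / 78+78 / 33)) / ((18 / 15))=-2721625 / 97812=-27.83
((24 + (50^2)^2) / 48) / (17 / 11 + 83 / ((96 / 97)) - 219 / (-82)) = 5637521648 / 3813545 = 1478.29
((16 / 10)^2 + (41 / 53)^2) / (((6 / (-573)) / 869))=-36814308179 / 140450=-262116.83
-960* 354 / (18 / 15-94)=106200 / 29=3662.07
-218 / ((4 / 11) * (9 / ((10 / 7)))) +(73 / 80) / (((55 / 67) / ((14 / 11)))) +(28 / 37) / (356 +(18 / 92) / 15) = -432997029285299 / 4619036406600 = -93.74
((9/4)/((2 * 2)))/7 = 9/112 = 0.08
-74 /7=-10.57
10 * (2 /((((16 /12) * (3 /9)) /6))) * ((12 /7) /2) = 1620 /7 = 231.43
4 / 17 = 0.24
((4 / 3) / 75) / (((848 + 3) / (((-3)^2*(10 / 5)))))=8 / 21275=0.00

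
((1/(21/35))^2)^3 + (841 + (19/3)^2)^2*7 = 3961764325/729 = 5434518.96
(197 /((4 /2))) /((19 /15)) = 2955 /38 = 77.76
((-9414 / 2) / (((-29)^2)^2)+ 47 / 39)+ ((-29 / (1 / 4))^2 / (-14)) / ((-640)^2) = 11825016316081 / 9886090905600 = 1.20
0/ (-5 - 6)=0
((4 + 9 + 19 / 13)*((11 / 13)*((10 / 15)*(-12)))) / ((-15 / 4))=66176 / 2535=26.10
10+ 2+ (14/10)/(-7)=59/5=11.80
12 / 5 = 2.40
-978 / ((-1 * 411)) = 326 / 137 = 2.38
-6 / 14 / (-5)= 3 / 35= 0.09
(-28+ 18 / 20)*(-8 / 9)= 1084 / 45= 24.09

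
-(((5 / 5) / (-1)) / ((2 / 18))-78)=87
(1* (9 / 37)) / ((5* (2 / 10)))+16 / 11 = 691 / 407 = 1.70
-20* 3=-60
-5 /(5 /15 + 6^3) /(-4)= 15 /2596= 0.01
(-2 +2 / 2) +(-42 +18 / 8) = -163 / 4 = -40.75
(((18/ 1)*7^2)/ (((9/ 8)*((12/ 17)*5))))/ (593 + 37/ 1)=238/ 675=0.35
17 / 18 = 0.94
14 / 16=7 / 8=0.88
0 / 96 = 0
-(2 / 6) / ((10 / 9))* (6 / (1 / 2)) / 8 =-0.45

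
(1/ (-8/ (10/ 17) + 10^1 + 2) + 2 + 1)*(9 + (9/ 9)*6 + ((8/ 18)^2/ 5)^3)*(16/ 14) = 2704666207/ 66430125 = 40.71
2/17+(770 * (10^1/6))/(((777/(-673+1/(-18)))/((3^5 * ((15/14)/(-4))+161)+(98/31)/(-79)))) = -82741758386971/776372184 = -106574.86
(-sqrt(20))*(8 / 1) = -16*sqrt(5) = -35.78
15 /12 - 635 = -2535 /4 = -633.75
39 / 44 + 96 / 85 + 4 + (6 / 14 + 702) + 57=20039333 / 26180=765.44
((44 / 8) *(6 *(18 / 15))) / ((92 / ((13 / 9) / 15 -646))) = -959167 / 3450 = -278.02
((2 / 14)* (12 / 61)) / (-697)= -12 / 297619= -0.00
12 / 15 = 4 / 5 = 0.80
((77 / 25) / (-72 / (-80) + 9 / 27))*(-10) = -24.97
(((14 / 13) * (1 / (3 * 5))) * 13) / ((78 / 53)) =371 / 585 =0.63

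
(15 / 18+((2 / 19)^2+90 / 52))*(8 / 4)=72512 / 14079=5.15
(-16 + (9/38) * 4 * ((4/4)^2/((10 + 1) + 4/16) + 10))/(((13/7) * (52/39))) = -3213/1235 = -2.60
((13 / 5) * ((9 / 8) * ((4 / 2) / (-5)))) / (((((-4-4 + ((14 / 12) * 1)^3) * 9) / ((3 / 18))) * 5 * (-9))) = -13 / 173125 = -0.00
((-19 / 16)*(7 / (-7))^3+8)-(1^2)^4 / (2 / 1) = 139 / 16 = 8.69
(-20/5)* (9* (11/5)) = -396/5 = -79.20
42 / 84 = 1 / 2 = 0.50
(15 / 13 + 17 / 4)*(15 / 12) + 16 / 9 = 15973 / 1872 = 8.53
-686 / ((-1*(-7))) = -98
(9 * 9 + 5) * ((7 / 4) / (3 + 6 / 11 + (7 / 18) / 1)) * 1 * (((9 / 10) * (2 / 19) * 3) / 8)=804573 / 592040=1.36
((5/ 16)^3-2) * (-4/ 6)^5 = 2689/ 10368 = 0.26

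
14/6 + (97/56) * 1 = 683/168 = 4.07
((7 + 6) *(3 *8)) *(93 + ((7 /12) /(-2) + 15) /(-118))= 3419299 /118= 28977.11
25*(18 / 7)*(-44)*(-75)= 1485000 / 7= 212142.86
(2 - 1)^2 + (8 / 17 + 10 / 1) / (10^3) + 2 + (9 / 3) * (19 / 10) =74039 / 8500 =8.71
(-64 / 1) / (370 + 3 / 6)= -0.17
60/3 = 20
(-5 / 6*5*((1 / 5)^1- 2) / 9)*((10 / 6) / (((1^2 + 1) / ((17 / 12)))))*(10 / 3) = 2125 / 648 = 3.28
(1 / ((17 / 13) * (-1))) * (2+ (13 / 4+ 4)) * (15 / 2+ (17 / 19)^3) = -54213991 / 932824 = -58.12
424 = 424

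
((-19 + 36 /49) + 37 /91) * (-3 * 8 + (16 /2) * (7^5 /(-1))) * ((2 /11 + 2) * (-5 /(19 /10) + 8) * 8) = 29960474296320 /133133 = 225041682.35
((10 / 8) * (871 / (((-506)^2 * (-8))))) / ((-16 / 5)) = 21775 / 131090432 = 0.00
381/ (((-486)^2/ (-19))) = -2413/ 78732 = -0.03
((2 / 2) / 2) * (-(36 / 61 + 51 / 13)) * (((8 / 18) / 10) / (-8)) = 1193 / 95160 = 0.01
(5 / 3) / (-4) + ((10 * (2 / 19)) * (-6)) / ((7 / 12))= -17945 / 1596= -11.24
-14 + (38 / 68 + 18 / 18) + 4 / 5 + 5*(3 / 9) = -5087 / 510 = -9.97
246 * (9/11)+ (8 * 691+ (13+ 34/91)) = 5748389/1001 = 5742.65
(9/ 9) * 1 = 1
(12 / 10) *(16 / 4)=24 / 5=4.80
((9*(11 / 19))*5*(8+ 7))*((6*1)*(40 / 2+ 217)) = 10558350 / 19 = 555702.63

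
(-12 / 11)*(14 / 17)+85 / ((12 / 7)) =109249 / 2244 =48.68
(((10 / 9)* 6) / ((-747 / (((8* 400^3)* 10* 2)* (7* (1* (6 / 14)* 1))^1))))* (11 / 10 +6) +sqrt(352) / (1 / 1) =-1454080000000 / 747 +4* sqrt(22) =-1946559552.86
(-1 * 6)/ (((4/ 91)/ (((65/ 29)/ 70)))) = -507/ 116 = -4.37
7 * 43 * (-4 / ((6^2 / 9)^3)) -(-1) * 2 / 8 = -297 / 16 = -18.56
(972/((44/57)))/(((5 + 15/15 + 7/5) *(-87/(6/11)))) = -138510/129833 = -1.07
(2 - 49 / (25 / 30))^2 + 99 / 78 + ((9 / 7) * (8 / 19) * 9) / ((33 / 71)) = 3079168303 / 950950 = 3237.99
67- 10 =57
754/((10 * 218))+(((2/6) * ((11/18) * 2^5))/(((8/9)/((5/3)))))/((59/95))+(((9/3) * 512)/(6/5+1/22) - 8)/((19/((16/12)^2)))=67631966567/502196790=134.67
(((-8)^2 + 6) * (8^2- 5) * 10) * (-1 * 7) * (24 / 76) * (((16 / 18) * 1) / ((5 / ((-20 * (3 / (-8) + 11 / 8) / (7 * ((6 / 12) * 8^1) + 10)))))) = 8542.20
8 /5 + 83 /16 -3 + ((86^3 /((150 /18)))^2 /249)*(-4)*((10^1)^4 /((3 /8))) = -16571073951145411 /6640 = -2495643667341.18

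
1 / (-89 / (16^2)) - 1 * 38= -40.88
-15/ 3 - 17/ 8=-57/ 8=-7.12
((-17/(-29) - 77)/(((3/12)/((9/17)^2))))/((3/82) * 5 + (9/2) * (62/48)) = -52333056/3662497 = -14.29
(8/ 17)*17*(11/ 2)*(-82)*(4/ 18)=-7216/ 9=-801.78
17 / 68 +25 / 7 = 107 / 28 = 3.82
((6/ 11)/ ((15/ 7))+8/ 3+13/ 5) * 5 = 911/ 33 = 27.61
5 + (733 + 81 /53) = 39195 /53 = 739.53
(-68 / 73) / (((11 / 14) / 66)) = -5712 / 73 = -78.25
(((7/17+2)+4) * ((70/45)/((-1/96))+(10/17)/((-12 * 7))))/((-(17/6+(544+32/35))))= 58112805/33242803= 1.75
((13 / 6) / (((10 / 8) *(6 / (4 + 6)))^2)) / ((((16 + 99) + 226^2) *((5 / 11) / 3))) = 1144 / 2303595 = 0.00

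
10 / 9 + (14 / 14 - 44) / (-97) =1357 / 873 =1.55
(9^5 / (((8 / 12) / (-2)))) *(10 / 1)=-1771470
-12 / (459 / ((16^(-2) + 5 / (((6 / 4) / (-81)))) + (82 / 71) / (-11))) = 1058881 / 149952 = 7.06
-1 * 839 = -839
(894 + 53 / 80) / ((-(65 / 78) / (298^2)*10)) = -4766976519 / 500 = -9533953.04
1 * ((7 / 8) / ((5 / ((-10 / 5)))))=-7 / 20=-0.35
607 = 607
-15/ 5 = -3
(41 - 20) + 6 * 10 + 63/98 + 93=2445/14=174.64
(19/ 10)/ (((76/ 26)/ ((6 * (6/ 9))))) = 13/ 5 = 2.60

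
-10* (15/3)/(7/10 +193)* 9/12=-375/1937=-0.19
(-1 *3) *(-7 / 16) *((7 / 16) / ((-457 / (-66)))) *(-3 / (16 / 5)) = -72765 / 935936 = -0.08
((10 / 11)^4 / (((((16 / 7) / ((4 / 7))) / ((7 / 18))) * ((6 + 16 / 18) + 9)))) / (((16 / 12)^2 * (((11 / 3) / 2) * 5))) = 23625 / 92121172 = 0.00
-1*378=-378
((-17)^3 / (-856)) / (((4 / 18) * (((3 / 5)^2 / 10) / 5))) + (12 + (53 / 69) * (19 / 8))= 106344821 / 29532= 3601.00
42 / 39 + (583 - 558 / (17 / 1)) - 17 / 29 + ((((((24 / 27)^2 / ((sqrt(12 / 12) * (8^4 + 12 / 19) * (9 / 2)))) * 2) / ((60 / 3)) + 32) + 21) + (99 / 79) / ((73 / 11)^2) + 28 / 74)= 147494226507556300058 / 244165815306083385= 604.07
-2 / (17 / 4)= -8 / 17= -0.47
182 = 182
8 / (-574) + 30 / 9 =2858 / 861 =3.32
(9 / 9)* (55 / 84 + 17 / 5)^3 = 4939055927 / 74088000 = 66.66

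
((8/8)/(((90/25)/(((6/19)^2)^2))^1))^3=46656000/2213314919066161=0.00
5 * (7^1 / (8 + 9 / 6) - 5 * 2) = -46.32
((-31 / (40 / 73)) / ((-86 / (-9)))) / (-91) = 0.07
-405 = -405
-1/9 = -0.11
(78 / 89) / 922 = 39 / 41029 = 0.00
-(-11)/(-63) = -11/63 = -0.17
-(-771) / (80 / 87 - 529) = -67077 / 45943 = -1.46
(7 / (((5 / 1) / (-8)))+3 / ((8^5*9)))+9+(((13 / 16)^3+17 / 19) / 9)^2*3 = -192974721923 / 90848624640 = -2.12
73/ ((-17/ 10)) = -730/ 17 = -42.94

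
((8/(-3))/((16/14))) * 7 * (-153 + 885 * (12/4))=-40866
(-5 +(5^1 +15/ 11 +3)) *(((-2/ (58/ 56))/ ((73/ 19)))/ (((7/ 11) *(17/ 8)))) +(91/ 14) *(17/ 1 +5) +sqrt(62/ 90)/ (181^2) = sqrt(155)/ 491415 +5088059/ 35989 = 141.38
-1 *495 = -495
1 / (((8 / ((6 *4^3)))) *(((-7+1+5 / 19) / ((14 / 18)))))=-2128 / 327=-6.51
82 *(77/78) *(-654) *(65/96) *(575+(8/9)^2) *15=-401227155175/1296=-309588854.30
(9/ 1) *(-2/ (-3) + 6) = 60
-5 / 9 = -0.56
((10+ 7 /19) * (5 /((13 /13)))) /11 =985 /209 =4.71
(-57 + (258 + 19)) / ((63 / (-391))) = -86020 / 63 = -1365.40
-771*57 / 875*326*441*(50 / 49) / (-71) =257880996 / 2485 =103775.05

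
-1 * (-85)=85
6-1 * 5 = 1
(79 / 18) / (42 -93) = -79 / 918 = -0.09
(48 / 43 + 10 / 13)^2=3.56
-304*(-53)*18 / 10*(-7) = -1015056 / 5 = -203011.20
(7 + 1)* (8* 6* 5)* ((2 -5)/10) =-576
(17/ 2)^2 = 289/ 4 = 72.25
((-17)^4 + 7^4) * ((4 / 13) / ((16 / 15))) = 644415 / 26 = 24785.19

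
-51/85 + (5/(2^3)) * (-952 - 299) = -31299/40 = -782.48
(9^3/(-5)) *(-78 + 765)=-500823/5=-100164.60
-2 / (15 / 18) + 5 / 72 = -839 / 360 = -2.33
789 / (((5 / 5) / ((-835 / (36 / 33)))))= -2415655 / 4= -603913.75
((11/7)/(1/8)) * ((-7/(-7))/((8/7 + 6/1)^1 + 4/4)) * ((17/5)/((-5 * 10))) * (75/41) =-748/3895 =-0.19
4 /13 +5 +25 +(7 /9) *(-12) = 818 /39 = 20.97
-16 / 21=-0.76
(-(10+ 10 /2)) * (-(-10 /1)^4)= 150000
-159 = -159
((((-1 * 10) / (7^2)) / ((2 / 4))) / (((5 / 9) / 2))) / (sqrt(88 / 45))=-54 * sqrt(110) / 539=-1.05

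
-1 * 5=-5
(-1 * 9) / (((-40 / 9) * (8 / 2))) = 81 / 160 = 0.51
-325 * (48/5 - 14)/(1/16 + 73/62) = 141856/123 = 1153.30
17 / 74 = 0.23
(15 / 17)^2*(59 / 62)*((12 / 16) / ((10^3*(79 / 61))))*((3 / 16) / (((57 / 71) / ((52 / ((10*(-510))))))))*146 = -2182473189 / 14630835392000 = -0.00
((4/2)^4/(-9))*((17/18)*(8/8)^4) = -1.68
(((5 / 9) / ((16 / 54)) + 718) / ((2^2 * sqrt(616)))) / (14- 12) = 5759 * sqrt(154) / 19712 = 3.63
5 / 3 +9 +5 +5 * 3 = 92 / 3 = 30.67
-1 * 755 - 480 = -1235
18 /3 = 6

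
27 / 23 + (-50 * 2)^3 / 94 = -11498731 / 1081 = -10637.12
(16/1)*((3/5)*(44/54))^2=7744/2025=3.82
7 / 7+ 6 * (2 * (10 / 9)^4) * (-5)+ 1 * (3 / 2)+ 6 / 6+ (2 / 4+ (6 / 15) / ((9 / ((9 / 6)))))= -87.38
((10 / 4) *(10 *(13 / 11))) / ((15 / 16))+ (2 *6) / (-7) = 6884 / 231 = 29.80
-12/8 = -3/2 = -1.50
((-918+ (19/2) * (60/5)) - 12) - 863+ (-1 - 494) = -2174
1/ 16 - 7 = -111/ 16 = -6.94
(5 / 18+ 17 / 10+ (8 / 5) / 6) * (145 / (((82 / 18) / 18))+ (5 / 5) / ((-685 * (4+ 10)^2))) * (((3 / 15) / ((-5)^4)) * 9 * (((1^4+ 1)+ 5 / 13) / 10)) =9874445601029 / 11181340625000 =0.88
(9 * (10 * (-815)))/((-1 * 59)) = 1243.22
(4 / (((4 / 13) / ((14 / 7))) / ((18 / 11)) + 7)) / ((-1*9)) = -26 / 415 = -0.06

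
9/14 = 0.64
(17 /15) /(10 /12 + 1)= 34 /55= 0.62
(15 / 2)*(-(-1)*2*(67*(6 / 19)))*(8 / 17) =48240 / 323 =149.35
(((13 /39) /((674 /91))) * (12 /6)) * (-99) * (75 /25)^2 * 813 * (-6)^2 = -791026236 /337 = -2347258.86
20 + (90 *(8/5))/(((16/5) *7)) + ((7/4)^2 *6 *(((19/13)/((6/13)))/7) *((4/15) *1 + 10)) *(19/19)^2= 93887/840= 111.77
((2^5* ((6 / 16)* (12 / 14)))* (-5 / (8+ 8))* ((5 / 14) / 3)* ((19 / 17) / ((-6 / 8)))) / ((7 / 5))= 2375 / 5831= 0.41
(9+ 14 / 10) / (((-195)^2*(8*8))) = 1 / 234000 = 0.00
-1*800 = -800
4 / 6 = 0.67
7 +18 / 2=16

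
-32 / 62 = -16 / 31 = -0.52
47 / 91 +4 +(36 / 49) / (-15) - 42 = -119541 / 3185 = -37.53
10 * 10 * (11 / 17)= 1100 / 17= 64.71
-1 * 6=-6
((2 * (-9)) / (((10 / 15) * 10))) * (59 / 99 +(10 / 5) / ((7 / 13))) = -8961 / 770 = -11.64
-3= -3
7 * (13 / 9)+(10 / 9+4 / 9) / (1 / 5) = 161 / 9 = 17.89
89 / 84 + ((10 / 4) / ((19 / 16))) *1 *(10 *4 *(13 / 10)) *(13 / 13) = 176411 / 1596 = 110.53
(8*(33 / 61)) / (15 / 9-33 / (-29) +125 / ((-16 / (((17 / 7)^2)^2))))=-80212608 / 4984905421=-0.02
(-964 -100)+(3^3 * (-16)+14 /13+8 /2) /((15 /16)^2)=-60440 /39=-1549.74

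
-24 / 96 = -1 / 4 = -0.25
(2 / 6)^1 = 1 / 3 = 0.33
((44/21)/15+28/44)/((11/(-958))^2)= 2467867396/419265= 5886.18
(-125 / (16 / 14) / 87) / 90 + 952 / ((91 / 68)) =115856669 / 162864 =711.37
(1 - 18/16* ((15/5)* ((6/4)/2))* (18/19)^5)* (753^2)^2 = -299526341043.75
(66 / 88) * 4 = 3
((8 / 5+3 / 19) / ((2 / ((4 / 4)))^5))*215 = 7181 / 608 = 11.81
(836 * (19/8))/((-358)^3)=-3971/91765424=-0.00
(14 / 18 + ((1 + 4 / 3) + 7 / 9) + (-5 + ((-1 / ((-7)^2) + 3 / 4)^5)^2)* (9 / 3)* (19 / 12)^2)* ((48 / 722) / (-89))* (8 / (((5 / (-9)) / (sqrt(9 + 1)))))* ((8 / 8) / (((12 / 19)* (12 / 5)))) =-402336903230067597121435813* sqrt(10) / 1697796239089879193267208192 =-0.75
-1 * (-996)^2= -992016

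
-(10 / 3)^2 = -100 / 9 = -11.11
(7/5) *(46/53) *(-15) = -966/53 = -18.23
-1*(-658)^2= -432964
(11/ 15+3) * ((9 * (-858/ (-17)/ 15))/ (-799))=-48048/ 339575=-0.14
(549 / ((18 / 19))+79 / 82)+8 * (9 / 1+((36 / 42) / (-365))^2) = 652.46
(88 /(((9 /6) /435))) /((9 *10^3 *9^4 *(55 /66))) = 0.00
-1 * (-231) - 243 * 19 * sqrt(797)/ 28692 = 231 - 513 * sqrt(797)/ 3188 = 226.46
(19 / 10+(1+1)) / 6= 0.65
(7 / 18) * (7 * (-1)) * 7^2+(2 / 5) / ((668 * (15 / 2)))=-10024169 / 75150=-133.39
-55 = -55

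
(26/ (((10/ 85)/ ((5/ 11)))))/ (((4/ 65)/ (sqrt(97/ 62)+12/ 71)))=215475/ 781+71825 * sqrt(6014)/ 2728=2317.70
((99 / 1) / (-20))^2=9801 / 400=24.50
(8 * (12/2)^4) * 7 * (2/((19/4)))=580608/19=30558.32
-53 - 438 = -491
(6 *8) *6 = 288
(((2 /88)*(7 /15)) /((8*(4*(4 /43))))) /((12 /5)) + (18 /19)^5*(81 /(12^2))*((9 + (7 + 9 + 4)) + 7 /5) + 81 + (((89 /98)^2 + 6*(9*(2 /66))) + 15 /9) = 31142888804450897 /317206234920960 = 98.18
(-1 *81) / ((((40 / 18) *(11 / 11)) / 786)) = -286497 / 10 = -28649.70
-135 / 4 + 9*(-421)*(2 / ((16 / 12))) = -22869 / 4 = -5717.25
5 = 5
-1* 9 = -9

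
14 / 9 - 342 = -3064 / 9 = -340.44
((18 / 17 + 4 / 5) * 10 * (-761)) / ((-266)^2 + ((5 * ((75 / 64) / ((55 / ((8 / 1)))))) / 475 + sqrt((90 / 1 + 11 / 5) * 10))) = -47567198033743520 / 237929316035797209 + 672270857984 * sqrt(922) / 237929316035797209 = -0.20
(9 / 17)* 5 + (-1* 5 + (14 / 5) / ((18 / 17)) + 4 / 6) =733 / 765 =0.96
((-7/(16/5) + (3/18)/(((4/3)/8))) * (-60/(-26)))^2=81225/10816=7.51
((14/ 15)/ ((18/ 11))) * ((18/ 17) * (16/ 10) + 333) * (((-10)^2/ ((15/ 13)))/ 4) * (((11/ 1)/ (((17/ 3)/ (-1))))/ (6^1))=-34805771/ 26010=-1338.17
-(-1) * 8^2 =64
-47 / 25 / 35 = -47 / 875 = -0.05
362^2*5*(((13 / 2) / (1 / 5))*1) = 21294650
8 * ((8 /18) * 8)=28.44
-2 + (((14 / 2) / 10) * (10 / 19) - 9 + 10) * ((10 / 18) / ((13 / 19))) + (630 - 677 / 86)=480839 / 774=621.24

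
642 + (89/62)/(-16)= 636775/992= 641.91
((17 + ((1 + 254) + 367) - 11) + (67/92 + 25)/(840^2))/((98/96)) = 13588915989/22089200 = 615.18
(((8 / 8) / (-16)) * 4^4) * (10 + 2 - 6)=-96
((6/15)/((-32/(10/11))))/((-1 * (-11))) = -1/968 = -0.00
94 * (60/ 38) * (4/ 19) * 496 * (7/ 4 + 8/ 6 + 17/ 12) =25176960/ 361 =69742.27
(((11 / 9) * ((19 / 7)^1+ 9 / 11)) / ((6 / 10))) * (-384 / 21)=-174080 / 1323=-131.58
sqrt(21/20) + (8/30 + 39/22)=sqrt(105)/10 + 673/330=3.06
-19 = -19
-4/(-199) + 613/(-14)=-121931/2786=-43.77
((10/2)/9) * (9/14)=5/14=0.36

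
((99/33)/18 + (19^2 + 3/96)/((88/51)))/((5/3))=1769017/14080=125.64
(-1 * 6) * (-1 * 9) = 54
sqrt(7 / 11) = sqrt(77) / 11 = 0.80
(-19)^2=361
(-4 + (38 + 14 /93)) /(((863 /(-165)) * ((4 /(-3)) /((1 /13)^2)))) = 131010 /4521257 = 0.03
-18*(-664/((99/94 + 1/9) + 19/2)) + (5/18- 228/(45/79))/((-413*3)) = 563923052449/503021610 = 1121.07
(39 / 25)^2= 1521 / 625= 2.43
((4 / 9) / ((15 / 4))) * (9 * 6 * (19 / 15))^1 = 608 / 75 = 8.11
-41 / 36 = -1.14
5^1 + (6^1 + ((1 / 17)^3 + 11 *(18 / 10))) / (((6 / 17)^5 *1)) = 91678699 / 19440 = 4715.98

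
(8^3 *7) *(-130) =-465920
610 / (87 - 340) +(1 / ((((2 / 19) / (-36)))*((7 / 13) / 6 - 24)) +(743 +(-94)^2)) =4525414633 / 471845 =9590.89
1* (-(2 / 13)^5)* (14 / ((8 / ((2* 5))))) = -560 / 371293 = -0.00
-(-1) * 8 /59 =8 /59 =0.14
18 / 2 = 9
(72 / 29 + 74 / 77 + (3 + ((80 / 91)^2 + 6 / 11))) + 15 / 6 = 54217557 / 5283278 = 10.26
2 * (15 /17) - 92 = -1534 /17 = -90.24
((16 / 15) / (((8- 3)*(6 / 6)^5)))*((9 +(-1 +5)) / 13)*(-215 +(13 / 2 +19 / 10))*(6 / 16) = -2066 / 125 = -16.53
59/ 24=2.46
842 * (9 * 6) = 45468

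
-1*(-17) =17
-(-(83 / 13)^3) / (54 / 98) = 28017563 / 59319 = 472.32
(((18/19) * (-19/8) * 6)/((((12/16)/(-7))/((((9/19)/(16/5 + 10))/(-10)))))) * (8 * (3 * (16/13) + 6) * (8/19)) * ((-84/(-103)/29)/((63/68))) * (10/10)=-69092352/154197901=-0.45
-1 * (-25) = 25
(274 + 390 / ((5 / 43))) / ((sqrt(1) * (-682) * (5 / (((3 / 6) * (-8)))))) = 7256 / 1705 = 4.26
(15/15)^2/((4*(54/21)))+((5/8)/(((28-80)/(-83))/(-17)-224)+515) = 1302636733/2528928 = 515.09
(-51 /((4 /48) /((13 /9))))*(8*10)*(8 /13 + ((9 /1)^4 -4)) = -463754560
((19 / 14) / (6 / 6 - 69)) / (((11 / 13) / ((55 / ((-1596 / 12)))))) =65 / 6664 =0.01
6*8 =48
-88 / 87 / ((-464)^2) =-11 / 2341344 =-0.00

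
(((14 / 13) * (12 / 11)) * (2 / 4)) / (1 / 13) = 84 / 11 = 7.64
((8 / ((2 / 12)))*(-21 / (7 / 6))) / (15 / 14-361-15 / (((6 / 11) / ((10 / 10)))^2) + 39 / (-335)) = 24312960 / 11550391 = 2.10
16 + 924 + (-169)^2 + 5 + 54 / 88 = 1298291 / 44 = 29506.61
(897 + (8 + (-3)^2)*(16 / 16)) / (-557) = -914 / 557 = -1.64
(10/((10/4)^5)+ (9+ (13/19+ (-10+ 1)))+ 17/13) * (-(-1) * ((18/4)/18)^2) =80827/617500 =0.13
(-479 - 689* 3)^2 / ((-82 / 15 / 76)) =-3694806120 / 41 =-90117222.44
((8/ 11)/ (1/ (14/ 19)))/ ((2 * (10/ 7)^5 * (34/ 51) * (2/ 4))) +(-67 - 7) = -192972053/ 2612500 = -73.86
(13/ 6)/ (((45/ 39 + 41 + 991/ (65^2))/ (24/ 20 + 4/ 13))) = 0.08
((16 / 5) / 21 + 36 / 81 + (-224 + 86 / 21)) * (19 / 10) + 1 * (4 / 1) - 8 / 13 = -8462327 / 20475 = -413.30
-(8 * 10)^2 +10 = -6390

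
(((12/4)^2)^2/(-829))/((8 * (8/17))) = -1377/53056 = -0.03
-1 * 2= -2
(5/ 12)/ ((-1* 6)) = -5/ 72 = -0.07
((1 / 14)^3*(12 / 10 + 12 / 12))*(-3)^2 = 99 / 13720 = 0.01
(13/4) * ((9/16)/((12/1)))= 39/256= 0.15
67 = 67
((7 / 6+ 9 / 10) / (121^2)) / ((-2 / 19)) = -589 / 439230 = -0.00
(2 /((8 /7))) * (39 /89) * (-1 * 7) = -1911 /356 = -5.37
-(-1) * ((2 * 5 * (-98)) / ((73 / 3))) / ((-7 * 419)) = 0.01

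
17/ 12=1.42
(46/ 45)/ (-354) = -23/ 7965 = -0.00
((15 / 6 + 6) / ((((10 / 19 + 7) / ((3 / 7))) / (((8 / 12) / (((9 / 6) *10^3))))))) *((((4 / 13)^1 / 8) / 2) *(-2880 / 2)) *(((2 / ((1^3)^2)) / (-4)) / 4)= 969 / 1301300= 0.00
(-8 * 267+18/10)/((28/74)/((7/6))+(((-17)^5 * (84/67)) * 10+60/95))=167538257/1397423184360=0.00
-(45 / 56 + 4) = -269 / 56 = -4.80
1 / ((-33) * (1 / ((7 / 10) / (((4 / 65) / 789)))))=-23933 / 88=-271.97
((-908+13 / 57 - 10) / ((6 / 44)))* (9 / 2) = -575443 / 19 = -30286.47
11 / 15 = 0.73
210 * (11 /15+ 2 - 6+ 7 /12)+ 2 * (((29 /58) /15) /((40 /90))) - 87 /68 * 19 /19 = -95987 /170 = -564.63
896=896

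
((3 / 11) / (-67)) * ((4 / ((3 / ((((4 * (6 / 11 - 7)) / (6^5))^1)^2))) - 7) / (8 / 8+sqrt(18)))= -2400691103 / 1432301047056+2400691103 * sqrt(2) / 477433682352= 0.01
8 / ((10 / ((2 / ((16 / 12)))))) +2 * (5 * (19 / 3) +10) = 84.53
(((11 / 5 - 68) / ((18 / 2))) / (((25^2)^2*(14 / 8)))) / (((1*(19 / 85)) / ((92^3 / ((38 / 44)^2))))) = -1204524434432 / 24113671875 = -49.95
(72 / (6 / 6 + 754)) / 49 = 72 / 36995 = 0.00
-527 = -527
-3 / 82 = -0.04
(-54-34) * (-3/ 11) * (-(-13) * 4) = 1248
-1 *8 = -8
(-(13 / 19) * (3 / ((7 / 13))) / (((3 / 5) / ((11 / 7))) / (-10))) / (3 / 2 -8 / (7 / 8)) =-185900 / 14231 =-13.06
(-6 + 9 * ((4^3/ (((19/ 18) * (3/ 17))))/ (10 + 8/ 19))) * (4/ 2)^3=25584/ 11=2325.82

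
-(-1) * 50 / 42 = 25 / 21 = 1.19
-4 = -4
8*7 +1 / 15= 841 / 15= 56.07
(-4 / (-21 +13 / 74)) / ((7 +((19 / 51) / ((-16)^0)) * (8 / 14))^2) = 37724904 / 10217793125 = 0.00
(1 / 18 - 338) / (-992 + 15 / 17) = 14773 / 43326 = 0.34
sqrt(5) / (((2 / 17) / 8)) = 68 * sqrt(5) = 152.05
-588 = -588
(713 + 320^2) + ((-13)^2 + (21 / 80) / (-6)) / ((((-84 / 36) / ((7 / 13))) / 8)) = 26728281 / 260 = 102801.08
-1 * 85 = -85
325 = 325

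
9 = 9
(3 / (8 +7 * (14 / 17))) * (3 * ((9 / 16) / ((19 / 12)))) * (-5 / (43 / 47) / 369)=-11985 / 3483688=-0.00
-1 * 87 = -87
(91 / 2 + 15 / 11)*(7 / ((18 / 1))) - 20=-703 / 396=-1.78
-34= -34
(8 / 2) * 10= 40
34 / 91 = 0.37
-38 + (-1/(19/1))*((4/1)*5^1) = -742/19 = -39.05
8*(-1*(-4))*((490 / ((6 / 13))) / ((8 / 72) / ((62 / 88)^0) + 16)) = 61152 / 29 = 2108.69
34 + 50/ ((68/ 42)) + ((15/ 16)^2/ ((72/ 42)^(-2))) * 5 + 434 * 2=12605581/ 13328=945.80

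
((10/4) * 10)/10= 5/2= 2.50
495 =495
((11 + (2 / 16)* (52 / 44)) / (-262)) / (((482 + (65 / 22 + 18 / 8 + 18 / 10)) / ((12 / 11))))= -14715 / 155024221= -0.00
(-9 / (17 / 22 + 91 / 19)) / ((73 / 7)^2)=-61446 / 4129975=-0.01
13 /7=1.86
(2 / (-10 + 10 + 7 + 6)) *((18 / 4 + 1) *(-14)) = -154 / 13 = -11.85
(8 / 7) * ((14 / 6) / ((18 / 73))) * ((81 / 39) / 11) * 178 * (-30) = -1559280 / 143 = -10904.06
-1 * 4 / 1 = -4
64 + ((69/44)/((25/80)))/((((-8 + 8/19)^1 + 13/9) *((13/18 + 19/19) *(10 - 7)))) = 114183704/1788545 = 63.84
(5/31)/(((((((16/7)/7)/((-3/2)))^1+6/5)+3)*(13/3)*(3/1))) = 3675/1179581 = 0.00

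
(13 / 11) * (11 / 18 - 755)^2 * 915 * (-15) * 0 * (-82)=0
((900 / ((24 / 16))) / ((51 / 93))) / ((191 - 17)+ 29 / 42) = 781200 / 124729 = 6.26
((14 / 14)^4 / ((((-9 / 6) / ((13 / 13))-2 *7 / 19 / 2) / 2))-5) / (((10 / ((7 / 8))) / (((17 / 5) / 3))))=-51289 / 85200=-0.60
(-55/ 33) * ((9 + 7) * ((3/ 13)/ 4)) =-20/ 13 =-1.54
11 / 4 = 2.75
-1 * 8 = -8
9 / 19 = 0.47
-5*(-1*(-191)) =-955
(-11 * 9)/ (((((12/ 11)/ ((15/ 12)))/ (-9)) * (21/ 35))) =27225/ 16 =1701.56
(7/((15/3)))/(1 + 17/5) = 7/22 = 0.32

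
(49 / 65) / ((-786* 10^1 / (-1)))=49 / 510900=0.00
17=17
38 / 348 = 19 / 174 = 0.11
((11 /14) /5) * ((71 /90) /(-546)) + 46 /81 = 5858057 /10319400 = 0.57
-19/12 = -1.58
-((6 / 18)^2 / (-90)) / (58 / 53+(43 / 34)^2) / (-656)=-15317 / 21924577800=-0.00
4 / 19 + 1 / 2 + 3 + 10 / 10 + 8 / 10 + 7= 2377 / 190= 12.51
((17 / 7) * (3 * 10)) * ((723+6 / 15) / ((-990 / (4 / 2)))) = -122978 / 1155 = -106.47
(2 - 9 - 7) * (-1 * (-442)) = -6188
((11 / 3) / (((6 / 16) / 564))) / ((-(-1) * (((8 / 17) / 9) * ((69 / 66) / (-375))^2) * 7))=7178415750000 / 3703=1938540575.21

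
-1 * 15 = -15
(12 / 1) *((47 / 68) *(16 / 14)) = 1128 / 119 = 9.48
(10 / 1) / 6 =5 / 3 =1.67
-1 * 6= -6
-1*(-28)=28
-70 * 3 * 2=-420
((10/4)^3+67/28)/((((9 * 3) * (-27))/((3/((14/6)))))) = -1009/31752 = -0.03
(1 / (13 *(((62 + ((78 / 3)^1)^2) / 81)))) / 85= 9 / 90610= 0.00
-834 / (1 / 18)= -15012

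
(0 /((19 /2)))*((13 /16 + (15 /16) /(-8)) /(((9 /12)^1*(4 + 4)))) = 0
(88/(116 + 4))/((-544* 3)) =-11/24480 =-0.00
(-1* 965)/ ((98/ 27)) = -265.87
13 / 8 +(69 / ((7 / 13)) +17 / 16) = 14653 / 112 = 130.83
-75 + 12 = -63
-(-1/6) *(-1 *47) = -47/6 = -7.83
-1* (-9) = 9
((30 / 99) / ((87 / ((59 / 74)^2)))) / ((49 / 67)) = 1166135 / 385179102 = 0.00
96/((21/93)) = 2976/7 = 425.14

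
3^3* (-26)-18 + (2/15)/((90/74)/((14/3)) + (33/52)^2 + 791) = -720.00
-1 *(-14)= 14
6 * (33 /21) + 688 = 4882 /7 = 697.43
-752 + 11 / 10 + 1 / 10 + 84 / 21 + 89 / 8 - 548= -51347 / 40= -1283.68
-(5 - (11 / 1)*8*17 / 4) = 369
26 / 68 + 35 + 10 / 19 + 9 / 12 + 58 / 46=1126817 / 29716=37.92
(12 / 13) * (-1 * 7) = -84 / 13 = -6.46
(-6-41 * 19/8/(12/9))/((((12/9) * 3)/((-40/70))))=2529/224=11.29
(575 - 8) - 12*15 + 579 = 966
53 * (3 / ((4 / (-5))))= -795 / 4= -198.75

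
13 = 13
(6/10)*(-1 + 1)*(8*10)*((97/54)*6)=0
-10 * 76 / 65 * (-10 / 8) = 190 / 13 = 14.62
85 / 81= 1.05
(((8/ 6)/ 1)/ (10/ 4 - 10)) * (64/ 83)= -512/ 3735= -0.14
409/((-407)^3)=-0.00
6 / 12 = 1 / 2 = 0.50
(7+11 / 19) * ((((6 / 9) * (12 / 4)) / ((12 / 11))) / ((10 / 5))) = 132 / 19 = 6.95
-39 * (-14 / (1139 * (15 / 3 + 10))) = 182 / 5695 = 0.03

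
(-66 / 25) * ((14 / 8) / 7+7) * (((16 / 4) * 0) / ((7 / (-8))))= 0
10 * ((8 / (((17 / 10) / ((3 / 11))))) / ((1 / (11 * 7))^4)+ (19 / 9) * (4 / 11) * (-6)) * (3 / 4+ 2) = 63275467340 / 51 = 1240695438.04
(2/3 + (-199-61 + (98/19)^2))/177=-252046/191691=-1.31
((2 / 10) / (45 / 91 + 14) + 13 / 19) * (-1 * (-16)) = 1399424 / 125305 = 11.17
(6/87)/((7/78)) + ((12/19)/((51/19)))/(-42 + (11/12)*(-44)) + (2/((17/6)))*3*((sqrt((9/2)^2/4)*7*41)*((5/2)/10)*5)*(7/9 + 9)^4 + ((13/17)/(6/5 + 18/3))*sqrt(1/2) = 65*sqrt(2)/1224 + 1078737088877888/69044157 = 15623872.33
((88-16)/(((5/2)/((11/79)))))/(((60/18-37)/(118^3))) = -7807688064/39895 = -195705.93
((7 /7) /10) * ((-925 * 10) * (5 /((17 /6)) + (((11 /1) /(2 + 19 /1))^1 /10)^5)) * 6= -453335312301079 /46286478000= -9794.12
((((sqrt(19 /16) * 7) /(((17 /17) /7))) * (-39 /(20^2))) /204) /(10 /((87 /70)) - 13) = 0.01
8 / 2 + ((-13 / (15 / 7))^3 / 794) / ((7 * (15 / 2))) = 80284847 / 20098125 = 3.99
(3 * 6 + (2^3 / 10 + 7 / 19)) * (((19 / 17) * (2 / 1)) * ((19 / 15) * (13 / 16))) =149929 / 3400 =44.10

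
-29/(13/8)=-232/13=-17.85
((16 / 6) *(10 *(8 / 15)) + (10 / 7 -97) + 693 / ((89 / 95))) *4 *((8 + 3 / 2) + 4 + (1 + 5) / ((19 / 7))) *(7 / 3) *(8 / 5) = 154460.51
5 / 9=0.56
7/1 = 7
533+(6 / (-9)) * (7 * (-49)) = 2285 / 3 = 761.67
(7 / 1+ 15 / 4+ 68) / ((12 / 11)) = 72.19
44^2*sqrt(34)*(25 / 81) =48400*sqrt(34) / 81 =3484.17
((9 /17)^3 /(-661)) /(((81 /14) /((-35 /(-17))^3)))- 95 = -1515724047605 /15954933109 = -95.00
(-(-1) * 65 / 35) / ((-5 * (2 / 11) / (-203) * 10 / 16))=16588 / 25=663.52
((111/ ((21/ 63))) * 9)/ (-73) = -2997/ 73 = -41.05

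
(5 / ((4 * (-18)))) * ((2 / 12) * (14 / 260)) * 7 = -0.00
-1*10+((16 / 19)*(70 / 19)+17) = 10.10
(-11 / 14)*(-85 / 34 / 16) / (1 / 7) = 55 / 64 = 0.86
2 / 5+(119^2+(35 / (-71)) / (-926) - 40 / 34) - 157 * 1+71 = 78652534489 / 5588410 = 14074.22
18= 18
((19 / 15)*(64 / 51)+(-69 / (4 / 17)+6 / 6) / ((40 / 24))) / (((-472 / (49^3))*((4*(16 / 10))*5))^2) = -7359509293782107 / 698080296960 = -10542.50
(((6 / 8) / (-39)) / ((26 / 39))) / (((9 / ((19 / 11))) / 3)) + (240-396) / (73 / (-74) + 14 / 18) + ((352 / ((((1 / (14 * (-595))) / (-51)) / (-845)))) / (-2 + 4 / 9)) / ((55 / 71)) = 16674987257904623 / 159016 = 104863581387.44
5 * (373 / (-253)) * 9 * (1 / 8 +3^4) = -990315 / 184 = -5382.15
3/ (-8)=-3/ 8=-0.38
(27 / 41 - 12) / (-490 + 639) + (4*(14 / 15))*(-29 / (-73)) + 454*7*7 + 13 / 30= 22247.84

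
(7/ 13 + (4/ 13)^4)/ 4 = 15635/ 114244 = 0.14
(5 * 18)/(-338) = -0.27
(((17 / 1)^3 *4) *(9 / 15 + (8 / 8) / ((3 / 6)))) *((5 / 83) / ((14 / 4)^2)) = 1021904 / 4067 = 251.27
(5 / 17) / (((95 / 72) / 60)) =4320 / 323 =13.37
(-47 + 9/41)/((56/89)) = -12193/164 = -74.35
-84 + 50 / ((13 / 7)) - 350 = -5292 / 13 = -407.08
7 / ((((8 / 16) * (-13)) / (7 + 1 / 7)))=-100 / 13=-7.69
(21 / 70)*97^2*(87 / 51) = 818583 / 170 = 4815.19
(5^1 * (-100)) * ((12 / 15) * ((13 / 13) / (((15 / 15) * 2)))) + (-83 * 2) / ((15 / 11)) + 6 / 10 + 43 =-4172 / 15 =-278.13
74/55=1.35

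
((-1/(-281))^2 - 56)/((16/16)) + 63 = 7.00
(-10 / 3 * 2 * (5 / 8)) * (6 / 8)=-25 / 8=-3.12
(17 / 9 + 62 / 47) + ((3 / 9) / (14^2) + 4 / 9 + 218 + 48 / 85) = 522005503 / 2349060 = 222.22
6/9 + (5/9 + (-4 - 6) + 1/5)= -386/45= -8.58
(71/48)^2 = 5041/2304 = 2.19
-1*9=-9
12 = 12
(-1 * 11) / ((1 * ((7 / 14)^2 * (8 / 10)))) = -55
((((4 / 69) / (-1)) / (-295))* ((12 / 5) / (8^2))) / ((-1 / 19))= -0.00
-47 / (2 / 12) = -282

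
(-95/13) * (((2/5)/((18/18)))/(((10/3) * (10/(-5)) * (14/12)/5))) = 171/91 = 1.88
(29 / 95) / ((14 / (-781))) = -22649 / 1330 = -17.03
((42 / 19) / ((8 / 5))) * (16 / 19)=420 / 361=1.16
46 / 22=23 / 11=2.09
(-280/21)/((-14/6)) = 40/7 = 5.71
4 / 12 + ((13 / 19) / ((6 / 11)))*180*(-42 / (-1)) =9483.49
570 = 570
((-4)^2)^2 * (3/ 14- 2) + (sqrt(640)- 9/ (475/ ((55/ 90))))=-3040077/ 6650 + 8 * sqrt(10)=-431.86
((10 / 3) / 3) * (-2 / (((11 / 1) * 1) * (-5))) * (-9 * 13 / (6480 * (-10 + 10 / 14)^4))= -2401 / 24469087500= -0.00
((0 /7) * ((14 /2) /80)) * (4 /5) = 0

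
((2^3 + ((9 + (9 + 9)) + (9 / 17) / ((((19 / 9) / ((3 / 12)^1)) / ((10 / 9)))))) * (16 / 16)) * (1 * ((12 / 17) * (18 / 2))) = 1223370 / 5491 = 222.80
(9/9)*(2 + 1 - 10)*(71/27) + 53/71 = -33856/1917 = -17.66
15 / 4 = 3.75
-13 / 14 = -0.93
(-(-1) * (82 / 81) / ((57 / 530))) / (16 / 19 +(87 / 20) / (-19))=869200 / 56619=15.35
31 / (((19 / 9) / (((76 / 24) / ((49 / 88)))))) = 4092 / 49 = 83.51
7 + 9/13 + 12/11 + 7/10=13561/1430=9.48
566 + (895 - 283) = 1178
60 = 60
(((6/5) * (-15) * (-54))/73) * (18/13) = 17496/949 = 18.44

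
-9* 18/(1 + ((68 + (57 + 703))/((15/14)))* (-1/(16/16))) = 810/3859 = 0.21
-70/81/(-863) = 70/69903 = 0.00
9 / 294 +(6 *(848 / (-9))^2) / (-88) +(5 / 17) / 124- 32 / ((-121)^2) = -24714643903291 / 40832050644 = -605.28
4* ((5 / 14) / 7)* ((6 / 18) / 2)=5 / 147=0.03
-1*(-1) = 1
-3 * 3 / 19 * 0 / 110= 0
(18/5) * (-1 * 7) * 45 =-1134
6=6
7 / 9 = 0.78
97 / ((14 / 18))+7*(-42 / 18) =108.38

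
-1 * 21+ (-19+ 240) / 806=-1285 / 62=-20.73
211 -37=174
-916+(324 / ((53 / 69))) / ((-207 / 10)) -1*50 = -52278 / 53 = -986.38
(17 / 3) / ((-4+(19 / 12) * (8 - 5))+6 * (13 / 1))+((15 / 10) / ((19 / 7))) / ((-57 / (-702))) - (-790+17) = 266051498 / 341145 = 779.88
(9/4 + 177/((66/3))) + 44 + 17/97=232481/4268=54.47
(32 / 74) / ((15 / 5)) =16 / 111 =0.14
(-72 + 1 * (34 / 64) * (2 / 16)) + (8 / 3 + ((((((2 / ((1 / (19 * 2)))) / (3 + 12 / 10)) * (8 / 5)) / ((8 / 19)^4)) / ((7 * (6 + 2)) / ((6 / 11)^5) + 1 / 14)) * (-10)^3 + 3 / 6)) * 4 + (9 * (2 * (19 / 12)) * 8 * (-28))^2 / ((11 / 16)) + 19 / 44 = 59277427.73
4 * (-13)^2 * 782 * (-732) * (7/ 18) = -451451728/ 3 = -150483909.33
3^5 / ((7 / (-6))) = -1458 / 7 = -208.29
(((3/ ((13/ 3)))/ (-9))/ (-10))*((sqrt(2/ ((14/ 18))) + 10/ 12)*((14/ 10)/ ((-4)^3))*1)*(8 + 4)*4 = -9*sqrt(14)/ 2600-7/ 1040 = -0.02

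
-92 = -92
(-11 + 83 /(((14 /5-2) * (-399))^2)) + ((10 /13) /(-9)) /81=-29505048193 /2682218448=-11.00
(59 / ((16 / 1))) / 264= 0.01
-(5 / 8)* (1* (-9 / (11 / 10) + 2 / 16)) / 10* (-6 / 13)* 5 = -10635 / 9152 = -1.16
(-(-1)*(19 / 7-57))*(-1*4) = 1520 / 7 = 217.14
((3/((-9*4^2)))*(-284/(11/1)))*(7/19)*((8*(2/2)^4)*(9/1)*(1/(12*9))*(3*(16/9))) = 3976/5643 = 0.70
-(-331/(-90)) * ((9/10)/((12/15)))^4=-241299/40960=-5.89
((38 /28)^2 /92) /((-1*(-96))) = 361 /1731072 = 0.00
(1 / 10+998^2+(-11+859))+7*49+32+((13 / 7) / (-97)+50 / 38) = 128652435451 / 129010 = 997228.40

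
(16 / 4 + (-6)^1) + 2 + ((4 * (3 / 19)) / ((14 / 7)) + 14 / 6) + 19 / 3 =512 / 57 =8.98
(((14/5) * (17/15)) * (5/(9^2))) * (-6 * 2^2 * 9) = -1904/45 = -42.31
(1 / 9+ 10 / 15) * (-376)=-2632 / 9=-292.44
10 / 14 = 5 / 7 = 0.71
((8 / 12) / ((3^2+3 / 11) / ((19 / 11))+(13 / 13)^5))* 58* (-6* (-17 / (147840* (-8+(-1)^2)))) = -9367 / 15652560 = -0.00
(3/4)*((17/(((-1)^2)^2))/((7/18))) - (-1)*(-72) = -549/14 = -39.21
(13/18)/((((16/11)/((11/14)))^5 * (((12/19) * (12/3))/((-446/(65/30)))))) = -109896868034437/40604352380928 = -2.71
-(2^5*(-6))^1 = 192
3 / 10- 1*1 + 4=33 / 10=3.30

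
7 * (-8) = -56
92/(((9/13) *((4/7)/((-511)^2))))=546526253/9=60725139.22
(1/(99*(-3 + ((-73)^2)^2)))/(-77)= -1/216479768274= -0.00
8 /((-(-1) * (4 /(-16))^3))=-512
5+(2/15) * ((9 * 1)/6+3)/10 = 253/50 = 5.06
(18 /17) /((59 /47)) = 0.84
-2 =-2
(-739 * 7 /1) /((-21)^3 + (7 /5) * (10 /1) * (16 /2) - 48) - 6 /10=-1726 /45985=-0.04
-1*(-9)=9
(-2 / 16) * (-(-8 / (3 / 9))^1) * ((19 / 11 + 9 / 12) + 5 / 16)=-1473 / 176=-8.37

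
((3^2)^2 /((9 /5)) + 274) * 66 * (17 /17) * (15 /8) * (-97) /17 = -15316785 /68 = -225246.84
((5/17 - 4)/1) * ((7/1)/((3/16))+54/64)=-76965/544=-141.48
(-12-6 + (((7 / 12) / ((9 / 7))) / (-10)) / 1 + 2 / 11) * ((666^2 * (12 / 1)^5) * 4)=-433755697600512 / 55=-7886467229100.22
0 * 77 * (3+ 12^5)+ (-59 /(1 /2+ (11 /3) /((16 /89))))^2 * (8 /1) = 18432 /289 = 63.78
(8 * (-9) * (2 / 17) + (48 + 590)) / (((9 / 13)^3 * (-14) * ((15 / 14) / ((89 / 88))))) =-1046297083 / 8179380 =-127.92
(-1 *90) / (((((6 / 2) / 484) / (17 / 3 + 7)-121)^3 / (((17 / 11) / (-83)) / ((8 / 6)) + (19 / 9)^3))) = 35365572345203457280 / 74097034644835495704141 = 0.00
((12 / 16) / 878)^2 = 9 / 12334144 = 0.00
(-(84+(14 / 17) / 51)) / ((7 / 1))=-10406 / 867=-12.00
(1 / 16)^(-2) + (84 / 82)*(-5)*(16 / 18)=30928 / 123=251.45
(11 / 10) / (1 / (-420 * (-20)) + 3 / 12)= 840 / 191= 4.40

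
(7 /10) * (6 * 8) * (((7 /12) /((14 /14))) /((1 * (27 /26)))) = 18.87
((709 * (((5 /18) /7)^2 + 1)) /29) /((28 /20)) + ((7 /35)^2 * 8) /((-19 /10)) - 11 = 6.32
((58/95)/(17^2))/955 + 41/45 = 215000627/235975725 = 0.91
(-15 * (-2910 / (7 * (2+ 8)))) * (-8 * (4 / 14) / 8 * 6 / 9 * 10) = -58200 / 49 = -1187.76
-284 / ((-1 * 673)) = 284 / 673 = 0.42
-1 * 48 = -48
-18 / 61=-0.30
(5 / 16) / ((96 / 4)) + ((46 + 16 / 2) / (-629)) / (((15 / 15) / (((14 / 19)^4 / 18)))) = 365604313 / 31477213056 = 0.01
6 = 6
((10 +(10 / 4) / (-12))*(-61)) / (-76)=14335 / 1824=7.86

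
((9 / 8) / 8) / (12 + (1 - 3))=9 / 640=0.01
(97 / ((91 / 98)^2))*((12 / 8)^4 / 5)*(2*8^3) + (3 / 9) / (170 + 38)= 4730794049 / 40560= 116636.93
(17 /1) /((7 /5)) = 85 /7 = 12.14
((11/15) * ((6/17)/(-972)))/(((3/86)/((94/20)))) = -22231/619650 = -0.04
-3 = -3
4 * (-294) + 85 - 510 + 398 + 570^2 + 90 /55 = 3560685 /11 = 323698.64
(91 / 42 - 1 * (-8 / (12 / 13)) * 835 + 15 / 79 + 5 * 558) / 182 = 4753757 / 86268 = 55.10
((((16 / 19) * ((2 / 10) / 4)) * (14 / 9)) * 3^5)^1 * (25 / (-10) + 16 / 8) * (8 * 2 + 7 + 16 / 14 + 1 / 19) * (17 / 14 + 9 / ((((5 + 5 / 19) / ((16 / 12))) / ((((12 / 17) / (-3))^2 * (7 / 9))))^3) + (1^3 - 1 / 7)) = -153949690481250837308 / 385988014523671875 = -398.85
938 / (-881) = -938 / 881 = -1.06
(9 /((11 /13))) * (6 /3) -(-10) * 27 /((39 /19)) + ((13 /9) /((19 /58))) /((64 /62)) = 61458313 /391248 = 157.08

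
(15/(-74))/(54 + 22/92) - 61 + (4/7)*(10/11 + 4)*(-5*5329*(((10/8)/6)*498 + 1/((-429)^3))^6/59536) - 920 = -608748401499614021088832774596652829918959934385011293118208965733856379/388785539758201554585667692937457788300173010772186786635776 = -1565769143261.38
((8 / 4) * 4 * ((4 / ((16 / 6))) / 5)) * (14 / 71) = 168 / 355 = 0.47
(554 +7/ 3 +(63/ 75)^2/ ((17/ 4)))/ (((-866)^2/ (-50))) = -17738417/ 478096950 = -0.04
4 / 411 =0.01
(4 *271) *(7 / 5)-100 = 7088 / 5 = 1417.60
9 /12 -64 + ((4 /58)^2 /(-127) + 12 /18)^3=-62.95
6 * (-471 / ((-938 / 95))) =134235 / 469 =286.22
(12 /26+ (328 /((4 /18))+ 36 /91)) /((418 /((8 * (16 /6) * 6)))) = 661632 /1463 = 452.24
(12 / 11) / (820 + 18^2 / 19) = 57 / 43736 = 0.00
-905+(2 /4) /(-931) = -1685111 /1862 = -905.00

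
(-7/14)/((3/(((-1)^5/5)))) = 1/30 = 0.03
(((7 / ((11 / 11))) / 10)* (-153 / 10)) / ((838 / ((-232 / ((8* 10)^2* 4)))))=31059 / 268160000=0.00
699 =699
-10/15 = -2/3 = -0.67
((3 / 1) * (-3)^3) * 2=-162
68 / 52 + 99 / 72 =279 / 104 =2.68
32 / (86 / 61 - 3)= -1952 / 97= -20.12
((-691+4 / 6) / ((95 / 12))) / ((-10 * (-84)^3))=-109 / 7408800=-0.00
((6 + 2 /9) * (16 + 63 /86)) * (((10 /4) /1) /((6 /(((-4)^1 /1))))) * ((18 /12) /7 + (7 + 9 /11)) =-17800430 /12771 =-1393.82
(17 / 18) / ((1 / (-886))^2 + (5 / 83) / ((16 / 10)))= 1107629356 / 44157519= 25.08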